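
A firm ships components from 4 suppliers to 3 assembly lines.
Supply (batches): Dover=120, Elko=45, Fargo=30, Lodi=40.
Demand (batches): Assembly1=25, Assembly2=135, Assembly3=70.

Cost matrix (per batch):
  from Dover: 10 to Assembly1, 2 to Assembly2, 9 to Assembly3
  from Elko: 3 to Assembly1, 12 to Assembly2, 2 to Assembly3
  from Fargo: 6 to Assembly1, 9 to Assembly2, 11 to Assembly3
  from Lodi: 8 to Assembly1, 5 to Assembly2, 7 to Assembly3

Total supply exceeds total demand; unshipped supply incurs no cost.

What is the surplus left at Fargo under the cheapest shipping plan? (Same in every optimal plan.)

5

An optimal plan:
  Dover→Assembly2: 120 × 2 = 240
  Elko→Assembly3: 45 × 2 = 90
  Fargo→Assembly1: 25 × 6 = 150
  Lodi→Assembly2: 15 × 5 = 75
  Lodi→Assembly3: 25 × 7 = 175
Total cost = 730.
Fargo ships 25 of its 30, leaving 5.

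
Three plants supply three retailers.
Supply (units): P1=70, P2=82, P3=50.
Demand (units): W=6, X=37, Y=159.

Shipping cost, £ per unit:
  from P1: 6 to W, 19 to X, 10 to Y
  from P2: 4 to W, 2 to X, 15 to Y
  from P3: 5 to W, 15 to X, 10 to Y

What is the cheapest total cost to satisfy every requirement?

Optimal allocation:
  P1–Y: 70 × £10 = £700
  P2–W: 6 × £4 = £24
  P2–X: 37 × £2 = £74
  P2–Y: 39 × £15 = £585
  P3–Y: 50 × £10 = £500
Total = 700 + 24 + 74 + 585 + 500 = £1883.
(Supply check: P1 ships 70; P2 ships 82; P3 ships 50.)

1883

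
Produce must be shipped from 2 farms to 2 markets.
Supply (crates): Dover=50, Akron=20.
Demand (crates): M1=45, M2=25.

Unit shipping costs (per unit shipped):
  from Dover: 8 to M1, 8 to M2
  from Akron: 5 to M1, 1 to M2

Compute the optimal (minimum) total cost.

420

One minimum-cost allocation:
  Dover–M1: 45 crates
  Dover–M2: 5 crates
  Akron–M2: 20 crates
Total cost = 420.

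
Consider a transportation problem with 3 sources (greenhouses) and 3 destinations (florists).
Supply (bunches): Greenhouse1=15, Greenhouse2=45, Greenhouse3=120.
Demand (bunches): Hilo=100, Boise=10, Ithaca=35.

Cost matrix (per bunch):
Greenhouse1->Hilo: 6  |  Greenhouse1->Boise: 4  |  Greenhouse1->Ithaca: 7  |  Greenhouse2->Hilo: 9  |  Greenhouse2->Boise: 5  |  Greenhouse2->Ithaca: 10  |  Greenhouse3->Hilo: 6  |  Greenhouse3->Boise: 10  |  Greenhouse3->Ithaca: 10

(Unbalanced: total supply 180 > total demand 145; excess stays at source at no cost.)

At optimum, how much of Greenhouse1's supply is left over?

0

An optimal plan:
  Greenhouse1–Ithaca: 15 × 7 = 105
  Greenhouse2–Boise: 10 × 5 = 50
  Greenhouse2–Ithaca: 20 × 10 = 200
  Greenhouse3–Hilo: 100 × 6 = 600
Total cost = 955.
Greenhouse1 ships 15 of its 15, leaving 0.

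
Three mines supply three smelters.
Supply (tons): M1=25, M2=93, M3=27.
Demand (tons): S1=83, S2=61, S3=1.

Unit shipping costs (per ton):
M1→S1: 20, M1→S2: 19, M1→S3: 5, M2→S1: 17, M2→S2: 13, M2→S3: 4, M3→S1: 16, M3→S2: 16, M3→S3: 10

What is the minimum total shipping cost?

Optimal allocation:
  M1 to S1: 24 tons
  M1 to S3: 1 tons
  M2 to S1: 32 tons
  M2 to S2: 61 tons
  M3 to S1: 27 tons
Total cost = 2254.

2254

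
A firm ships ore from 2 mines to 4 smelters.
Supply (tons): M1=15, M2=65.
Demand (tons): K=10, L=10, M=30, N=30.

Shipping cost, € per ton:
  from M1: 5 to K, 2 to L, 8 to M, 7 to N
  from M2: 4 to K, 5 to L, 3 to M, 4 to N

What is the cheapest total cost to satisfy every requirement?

275

Optimal allocation:
  M1->K: 5 × €5 = €25
  M1->L: 10 × €2 = €20
  M2->K: 5 × €4 = €20
  M2->M: 30 × €3 = €90
  M2->N: 30 × €4 = €120
Total = 25 + 20 + 20 + 90 + 120 = €275.
(Supply check: M1 ships 15; M2 ships 65.)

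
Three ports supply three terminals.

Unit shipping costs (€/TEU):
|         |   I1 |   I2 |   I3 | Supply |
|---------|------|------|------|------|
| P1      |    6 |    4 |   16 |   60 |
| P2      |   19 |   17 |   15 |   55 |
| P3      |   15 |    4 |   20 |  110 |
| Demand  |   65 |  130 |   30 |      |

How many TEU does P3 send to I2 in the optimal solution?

Optimal shipments:
  P1→I1: 40 TEU
  P1→I2: 20 TEU
  P2→I1: 25 TEU
  P2→I3: 30 TEU
  P3→I2: 110 TEU
Total cost = €1685.
So P3→I2 carries 110 TEU.

110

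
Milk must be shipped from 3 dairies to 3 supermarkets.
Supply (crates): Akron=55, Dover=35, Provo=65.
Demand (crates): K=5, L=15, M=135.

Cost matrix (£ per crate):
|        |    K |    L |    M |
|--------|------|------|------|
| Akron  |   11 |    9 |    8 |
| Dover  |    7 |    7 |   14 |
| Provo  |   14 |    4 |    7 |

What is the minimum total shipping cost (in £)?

1245

One minimum-cost allocation:
  Akron to M: 55 × £8 = £440
  Dover to K: 5 × £7 = £35
  Dover to L: 15 × £7 = £105
  Dover to M: 15 × £14 = £210
  Provo to M: 65 × £7 = £455
Total = 440 + 35 + 105 + 210 + 455 = £1245.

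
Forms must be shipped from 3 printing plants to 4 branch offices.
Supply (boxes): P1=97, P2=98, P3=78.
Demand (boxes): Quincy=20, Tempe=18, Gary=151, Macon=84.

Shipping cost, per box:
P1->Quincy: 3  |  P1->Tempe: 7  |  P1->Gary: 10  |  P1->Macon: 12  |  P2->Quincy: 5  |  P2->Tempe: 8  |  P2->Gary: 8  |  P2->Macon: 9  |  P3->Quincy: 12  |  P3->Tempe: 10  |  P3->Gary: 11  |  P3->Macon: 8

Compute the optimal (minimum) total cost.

An optimal shipping plan:
  P1–Quincy: 20 boxes
  P1–Tempe: 18 boxes
  P1–Gary: 59 boxes
  P2–Gary: 92 boxes
  P2–Macon: 6 boxes
  P3–Macon: 78 boxes
Total cost = 2190.

2190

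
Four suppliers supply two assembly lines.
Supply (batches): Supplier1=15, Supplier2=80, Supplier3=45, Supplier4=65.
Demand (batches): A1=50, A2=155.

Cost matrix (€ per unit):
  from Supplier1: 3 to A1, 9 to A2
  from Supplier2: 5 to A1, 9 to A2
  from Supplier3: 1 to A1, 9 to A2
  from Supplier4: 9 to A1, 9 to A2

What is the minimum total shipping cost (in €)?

1455

One minimum-cost allocation:
  Supplier1→A1: 5 batches
  Supplier1→A2: 10 batches
  Supplier2→A2: 80 batches
  Supplier3→A1: 45 batches
  Supplier4→A2: 65 batches
Total cost = €1455.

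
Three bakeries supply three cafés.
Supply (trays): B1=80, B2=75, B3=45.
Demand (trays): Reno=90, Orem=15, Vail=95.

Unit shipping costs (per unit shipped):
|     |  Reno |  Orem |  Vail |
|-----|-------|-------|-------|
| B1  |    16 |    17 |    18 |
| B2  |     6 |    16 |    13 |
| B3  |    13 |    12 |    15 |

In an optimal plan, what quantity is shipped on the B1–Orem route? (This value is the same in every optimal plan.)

The minimum-cost plan:
  B1→Vail: 80 trays
  B2→Reno: 75 trays
  B3→Reno: 15 trays
  B3→Orem: 15 trays
  B3→Vail: 15 trays
Total cost = 2490.
The route B1→Orem is not used.

0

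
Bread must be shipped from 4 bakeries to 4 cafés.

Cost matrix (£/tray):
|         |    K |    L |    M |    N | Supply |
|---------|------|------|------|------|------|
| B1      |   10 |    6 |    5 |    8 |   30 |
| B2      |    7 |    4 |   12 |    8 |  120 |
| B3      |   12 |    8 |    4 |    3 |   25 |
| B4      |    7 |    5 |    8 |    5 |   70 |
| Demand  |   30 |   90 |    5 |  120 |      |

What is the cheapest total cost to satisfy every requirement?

One minimum-cost allocation:
  B1->M: 5 trays
  B1->N: 25 trays
  B2->K: 30 trays
  B2->L: 90 trays
  B3->N: 25 trays
  B4->N: 70 trays
Total cost = £1220.

1220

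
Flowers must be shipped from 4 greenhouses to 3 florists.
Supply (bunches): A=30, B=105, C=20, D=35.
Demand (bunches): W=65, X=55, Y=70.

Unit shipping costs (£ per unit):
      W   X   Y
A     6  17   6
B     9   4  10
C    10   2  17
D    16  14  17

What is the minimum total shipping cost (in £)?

1590

A cheapest plan:
  A–Y: 30 × £6 = £180
  B–W: 65 × £9 = £585
  B–X: 35 × £4 = £140
  B–Y: 5 × £10 = £50
  C–X: 20 × £2 = £40
  D–Y: 35 × £17 = £595
Total = 180 + 585 + 140 + 50 + 40 + 595 = £1590.
(Supply check: A ships 30; B ships 105; C ships 20; D ships 35.)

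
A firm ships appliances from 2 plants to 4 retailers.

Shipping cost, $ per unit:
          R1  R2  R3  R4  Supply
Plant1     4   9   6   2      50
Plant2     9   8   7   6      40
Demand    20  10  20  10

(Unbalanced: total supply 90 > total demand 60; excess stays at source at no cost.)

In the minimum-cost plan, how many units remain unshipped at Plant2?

30

An optimal plan:
  Plant1->R1: 20 × $4 = $80
  Plant1->R3: 20 × $6 = $120
  Plant1->R4: 10 × $2 = $20
  Plant2->R2: 10 × $8 = $80
Total cost = $300.
Plant2 ships 10 of its 40, leaving 30.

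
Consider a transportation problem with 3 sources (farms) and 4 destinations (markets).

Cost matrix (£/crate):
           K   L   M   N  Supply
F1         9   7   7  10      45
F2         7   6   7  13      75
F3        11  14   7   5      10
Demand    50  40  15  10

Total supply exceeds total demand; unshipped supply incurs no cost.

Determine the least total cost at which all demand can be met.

760

Optimal allocation:
  F1 to L: 15 × £7 = £105
  F1 to M: 15 × £7 = £105
  F2 to K: 50 × £7 = £350
  F2 to L: 25 × £6 = £150
  F3 to N: 10 × £5 = £50
Total = 105 + 105 + 350 + 150 + 50 = £760.
(Supply check: F1 ships 30; F2 ships 75; F3 ships 10.)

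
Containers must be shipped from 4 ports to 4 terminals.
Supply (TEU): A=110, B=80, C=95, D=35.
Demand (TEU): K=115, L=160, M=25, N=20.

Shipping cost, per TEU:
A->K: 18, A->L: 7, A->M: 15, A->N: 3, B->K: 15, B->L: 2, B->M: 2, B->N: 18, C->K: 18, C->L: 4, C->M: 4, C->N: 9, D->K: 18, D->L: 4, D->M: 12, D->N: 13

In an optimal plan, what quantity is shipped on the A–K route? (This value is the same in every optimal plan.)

90

The minimum-cost plan:
  A->K: 90 × 18 = 1620
  A->N: 20 × 3 = 60
  B->K: 25 × 15 = 375
  B->L: 55 × 2 = 110
  C->L: 70 × 4 = 280
  C->M: 25 × 4 = 100
  D->L: 35 × 4 = 140
Total cost = 2685.
So A→K carries 90 TEU.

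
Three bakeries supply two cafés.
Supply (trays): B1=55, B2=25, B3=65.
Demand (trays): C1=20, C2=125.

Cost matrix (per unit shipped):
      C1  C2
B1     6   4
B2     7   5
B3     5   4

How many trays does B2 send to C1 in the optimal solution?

Solving gives:
  B1 to C2: 55 × 4 = 220
  B2 to C2: 25 × 5 = 125
  B3 to C1: 20 × 5 = 100
  B3 to C2: 45 × 4 = 180
Total cost = 625.
The route B2→C1 is not used.

0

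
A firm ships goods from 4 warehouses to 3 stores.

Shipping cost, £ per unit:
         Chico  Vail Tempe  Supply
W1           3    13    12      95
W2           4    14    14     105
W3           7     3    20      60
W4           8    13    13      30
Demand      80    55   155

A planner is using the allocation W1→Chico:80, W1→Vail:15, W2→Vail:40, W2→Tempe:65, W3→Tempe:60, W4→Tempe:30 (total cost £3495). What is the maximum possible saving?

Current plan cost = 80·3 + 15·13 + 40·14 + 65·14 + 60·20 + 30·13 = £3495.
Optimal plan:
  W1–Tempe: 95 × £12 = £1140
  W2–Chico: 75 × £4 = £300
  W2–Tempe: 30 × £14 = £420
  W3–Chico: 5 × £7 = £35
  W3–Vail: 55 × £3 = £165
  W4–Tempe: 30 × £13 = £390
Optimal cost = £2450.
Saving = 3495 − 2450 = £1045.

1045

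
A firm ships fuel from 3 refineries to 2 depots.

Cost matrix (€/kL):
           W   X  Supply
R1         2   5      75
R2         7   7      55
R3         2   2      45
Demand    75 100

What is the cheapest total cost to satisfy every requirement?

An optimal shipping plan:
  R1–W: 75 × €2 = €150
  R2–X: 55 × €7 = €385
  R3–X: 45 × €2 = €90
Total = 150 + 385 + 90 = €625.

625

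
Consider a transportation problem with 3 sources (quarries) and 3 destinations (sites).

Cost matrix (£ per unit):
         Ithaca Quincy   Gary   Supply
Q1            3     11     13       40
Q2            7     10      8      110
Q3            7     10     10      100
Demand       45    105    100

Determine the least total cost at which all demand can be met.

A cheapest plan:
  Q1->Ithaca: 40 × £3 = £120
  Q2->Ithaca: 5 × £7 = £35
  Q2->Quincy: 5 × £10 = £50
  Q2->Gary: 100 × £8 = £800
  Q3->Quincy: 100 × £10 = £1000
Total = 120 + 35 + 50 + 800 + 1000 = £2005.
(Supply check: Q1 ships 40; Q2 ships 110; Q3 ships 100.)

2005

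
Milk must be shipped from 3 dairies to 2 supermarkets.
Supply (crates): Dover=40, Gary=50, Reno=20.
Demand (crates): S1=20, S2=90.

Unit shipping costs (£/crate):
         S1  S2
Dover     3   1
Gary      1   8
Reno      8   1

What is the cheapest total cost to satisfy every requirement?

A cheapest plan:
  Dover–S2: 40 × £1 = £40
  Gary–S1: 20 × £1 = £20
  Gary–S2: 30 × £8 = £240
  Reno–S2: 20 × £1 = £20
Total = 40 + 20 + 240 + 20 = £320.
(Supply check: Dover ships 40; Gary ships 50; Reno ships 20.)

320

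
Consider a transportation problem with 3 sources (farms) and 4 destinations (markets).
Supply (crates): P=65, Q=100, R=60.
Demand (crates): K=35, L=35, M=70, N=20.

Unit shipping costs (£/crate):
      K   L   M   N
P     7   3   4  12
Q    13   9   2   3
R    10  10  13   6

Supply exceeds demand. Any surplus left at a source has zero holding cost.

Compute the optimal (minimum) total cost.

565

One minimum-cost allocation:
  P->K: 30 × £7 = £210
  P->L: 35 × £3 = £105
  Q->M: 70 × £2 = £140
  Q->N: 20 × £3 = £60
  R->K: 5 × £10 = £50
Total = 210 + 105 + 140 + 60 + 50 = £565.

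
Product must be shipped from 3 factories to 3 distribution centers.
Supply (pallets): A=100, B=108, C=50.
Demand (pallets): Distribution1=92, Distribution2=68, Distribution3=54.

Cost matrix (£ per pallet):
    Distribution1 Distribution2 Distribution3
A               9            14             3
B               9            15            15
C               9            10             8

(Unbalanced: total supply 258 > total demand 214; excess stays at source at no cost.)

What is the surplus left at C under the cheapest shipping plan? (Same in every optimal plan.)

An optimal plan:
  A to Distribution2: 18 × £14 = £252
  A to Distribution3: 54 × £3 = £162
  B to Distribution1: 92 × £9 = £828
  C to Distribution2: 50 × £10 = £500
Total cost = £1742.
C ships 50 of its 50, leaving 0.

0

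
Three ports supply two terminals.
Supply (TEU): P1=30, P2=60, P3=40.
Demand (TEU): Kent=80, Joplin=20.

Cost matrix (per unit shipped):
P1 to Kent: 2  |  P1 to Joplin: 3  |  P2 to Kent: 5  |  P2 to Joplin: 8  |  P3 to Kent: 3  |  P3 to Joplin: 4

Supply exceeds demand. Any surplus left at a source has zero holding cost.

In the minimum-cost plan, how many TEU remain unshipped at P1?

0

An optimal plan:
  P1–Kent: 10 × 2 = 20
  P1–Joplin: 20 × 3 = 60
  P2–Kent: 30 × 5 = 150
  P3–Kent: 40 × 3 = 120
Total cost = 350.
P1 ships 30 of its 30, leaving 0.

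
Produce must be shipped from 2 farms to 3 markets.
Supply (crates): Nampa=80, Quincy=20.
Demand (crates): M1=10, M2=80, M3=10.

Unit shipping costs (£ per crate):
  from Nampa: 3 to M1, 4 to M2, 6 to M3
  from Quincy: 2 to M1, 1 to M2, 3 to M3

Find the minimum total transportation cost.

One minimum-cost allocation:
  Nampa–M1: 10 × £3 = £30
  Nampa–M2: 60 × £4 = £240
  Nampa–M3: 10 × £6 = £60
  Quincy–M2: 20 × £1 = £20
Total = 30 + 240 + 60 + 20 = £350.
(Supply check: Nampa ships 80; Quincy ships 20.)

350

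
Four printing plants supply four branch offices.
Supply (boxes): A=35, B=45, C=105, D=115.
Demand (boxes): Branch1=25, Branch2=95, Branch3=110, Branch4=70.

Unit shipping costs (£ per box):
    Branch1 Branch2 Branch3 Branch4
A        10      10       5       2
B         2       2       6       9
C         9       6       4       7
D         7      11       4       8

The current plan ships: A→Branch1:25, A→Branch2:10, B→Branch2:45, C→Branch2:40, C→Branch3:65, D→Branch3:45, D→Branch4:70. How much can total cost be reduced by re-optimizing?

380

Current plan cost = 25·10 + 10·10 + 45·2 + 40·6 + 65·4 + 45·4 + 70·8 = £1680.
Optimal plan:
  A–Branch4: 35 boxes
  B–Branch1: 25 boxes
  B–Branch2: 20 boxes
  C–Branch2: 75 boxes
  C–Branch4: 30 boxes
  D–Branch3: 110 boxes
  D–Branch4: 5 boxes
Optimal cost = £1300.
Saving = 1680 − 1300 = £380.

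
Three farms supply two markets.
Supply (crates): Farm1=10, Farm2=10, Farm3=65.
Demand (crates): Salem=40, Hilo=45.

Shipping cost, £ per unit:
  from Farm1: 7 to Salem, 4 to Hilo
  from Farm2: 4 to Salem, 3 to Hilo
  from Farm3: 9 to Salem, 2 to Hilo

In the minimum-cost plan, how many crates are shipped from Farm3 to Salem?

20

The minimum-cost plan:
  Farm1→Salem: 10 crates
  Farm2→Salem: 10 crates
  Farm3→Salem: 20 crates
  Farm3→Hilo: 45 crates
Total cost = £380.
So Farm3→Salem carries 20 crates.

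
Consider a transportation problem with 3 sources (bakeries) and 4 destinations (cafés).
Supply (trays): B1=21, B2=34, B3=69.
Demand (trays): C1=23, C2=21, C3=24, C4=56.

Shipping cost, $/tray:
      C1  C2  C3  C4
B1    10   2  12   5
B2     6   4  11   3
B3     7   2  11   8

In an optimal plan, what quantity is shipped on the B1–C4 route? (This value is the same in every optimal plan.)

21

Solving gives:
  B1–C4: 21 × $5 = $105
  B2–C4: 34 × $3 = $102
  B3–C1: 23 × $7 = $161
  B3–C2: 21 × $2 = $42
  B3–C3: 24 × $11 = $264
  B3–C4: 1 × $8 = $8
Total cost = $682.
So B1→C4 carries 21 trays.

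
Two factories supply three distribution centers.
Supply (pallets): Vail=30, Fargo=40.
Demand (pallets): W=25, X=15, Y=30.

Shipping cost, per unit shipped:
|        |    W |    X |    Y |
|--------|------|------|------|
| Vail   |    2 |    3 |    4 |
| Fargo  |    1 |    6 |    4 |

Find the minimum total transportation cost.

A cheapest plan:
  Vail->X: 15 × 3 = 45
  Vail->Y: 15 × 4 = 60
  Fargo->W: 25 × 1 = 25
  Fargo->Y: 15 × 4 = 60
Total = 45 + 60 + 25 + 60 = 190.

190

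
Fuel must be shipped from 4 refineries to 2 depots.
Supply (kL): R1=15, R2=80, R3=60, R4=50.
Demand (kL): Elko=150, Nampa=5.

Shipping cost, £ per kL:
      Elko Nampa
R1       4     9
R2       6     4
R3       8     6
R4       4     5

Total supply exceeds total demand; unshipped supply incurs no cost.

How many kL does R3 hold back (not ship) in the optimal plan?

50

Minimum-cost shipments:
  R1–Elko: 15 × £4 = £60
  R2–Elko: 75 × £6 = £450
  R2–Nampa: 5 × £4 = £20
  R3–Elko: 10 × £8 = £80
  R4–Elko: 50 × £4 = £200
Total cost = £810.
R3 ships 10 of its 60, leaving 50.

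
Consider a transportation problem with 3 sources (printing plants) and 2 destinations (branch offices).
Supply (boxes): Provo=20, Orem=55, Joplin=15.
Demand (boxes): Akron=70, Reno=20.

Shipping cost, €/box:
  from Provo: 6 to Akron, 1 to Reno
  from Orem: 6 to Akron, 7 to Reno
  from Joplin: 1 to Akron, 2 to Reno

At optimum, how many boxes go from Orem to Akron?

55

Solving gives:
  Provo→Reno: 20 boxes
  Orem→Akron: 55 boxes
  Joplin→Akron: 15 boxes
Total cost = €365.
So Orem→Akron carries 55 boxes.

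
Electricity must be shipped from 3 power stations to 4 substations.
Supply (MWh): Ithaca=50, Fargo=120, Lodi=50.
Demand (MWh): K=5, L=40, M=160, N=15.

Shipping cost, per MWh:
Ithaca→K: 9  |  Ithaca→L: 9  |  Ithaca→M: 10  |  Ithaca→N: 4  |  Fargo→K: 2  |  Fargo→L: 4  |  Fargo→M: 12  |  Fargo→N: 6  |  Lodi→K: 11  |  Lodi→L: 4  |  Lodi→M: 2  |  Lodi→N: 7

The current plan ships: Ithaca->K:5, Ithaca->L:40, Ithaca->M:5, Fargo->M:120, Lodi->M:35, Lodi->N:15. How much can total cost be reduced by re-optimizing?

Current plan cost = 5·9 + 40·9 + 5·10 + 120·12 + 35·2 + 15·7 = 2070.
Optimal plan:
  Ithaca→M: 35 × 10 = 350
  Ithaca→N: 15 × 4 = 60
  Fargo→K: 5 × 2 = 10
  Fargo→L: 40 × 4 = 160
  Fargo→M: 75 × 12 = 900
  Lodi→M: 50 × 2 = 100
Optimal cost = 1580.
Saving = 2070 − 1580 = 490.

490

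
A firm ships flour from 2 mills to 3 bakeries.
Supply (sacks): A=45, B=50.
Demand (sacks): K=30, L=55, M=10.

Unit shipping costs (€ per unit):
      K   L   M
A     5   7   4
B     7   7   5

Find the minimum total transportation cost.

575

An optimal shipping plan:
  A–K: 30 × €5 = €150
  A–L: 5 × €7 = €35
  A–M: 10 × €4 = €40
  B–L: 50 × €7 = €350
Total = 150 + 35 + 40 + 350 = €575.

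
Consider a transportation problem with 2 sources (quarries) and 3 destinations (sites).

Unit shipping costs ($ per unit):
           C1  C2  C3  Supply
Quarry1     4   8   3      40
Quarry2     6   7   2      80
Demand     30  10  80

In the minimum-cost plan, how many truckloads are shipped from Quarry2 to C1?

Optimal shipments:
  Quarry1–C1: 30 × $4 = $120
  Quarry1–C2: 10 × $8 = $80
  Quarry2–C3: 80 × $2 = $160
Total cost = $360.
The route Quarry2→C1 is not used.

0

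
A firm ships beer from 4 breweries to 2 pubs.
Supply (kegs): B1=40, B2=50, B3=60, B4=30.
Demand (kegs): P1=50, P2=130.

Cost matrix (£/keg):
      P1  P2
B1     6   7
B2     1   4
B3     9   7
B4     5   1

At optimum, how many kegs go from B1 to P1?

Optimal shipments:
  B1–P2: 40 × £7 = £280
  B2–P1: 50 × £1 = £50
  B3–P2: 60 × £7 = £420
  B4–P2: 30 × £1 = £30
Total cost = £780.
The route B1→P1 is not used.

0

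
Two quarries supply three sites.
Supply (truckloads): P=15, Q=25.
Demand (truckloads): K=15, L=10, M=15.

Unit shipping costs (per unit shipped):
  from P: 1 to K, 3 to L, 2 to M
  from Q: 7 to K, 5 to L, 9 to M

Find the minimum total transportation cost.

185

Optimal allocation:
  P to M: 15 × 2 = 30
  Q to K: 15 × 7 = 105
  Q to L: 10 × 5 = 50
Total = 30 + 105 + 50 = 185.
(Supply check: P ships 15; Q ships 25.)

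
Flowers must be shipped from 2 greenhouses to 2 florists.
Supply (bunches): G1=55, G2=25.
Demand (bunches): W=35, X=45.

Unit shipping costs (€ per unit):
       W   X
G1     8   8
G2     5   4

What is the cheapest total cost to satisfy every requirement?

540

An optimal shipping plan:
  G1→W: 35 × €8 = €280
  G1→X: 20 × €8 = €160
  G2→X: 25 × €4 = €100
Total = 280 + 160 + 100 = €540.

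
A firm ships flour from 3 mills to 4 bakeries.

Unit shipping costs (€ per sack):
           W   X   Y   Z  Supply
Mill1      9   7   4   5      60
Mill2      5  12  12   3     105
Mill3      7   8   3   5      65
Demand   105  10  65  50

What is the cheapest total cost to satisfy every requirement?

1040

One minimum-cost allocation:
  Mill1 to X: 10 sacks
  Mill1 to Z: 50 sacks
  Mill2 to W: 105 sacks
  Mill3 to Y: 65 sacks
Total cost = €1040.
(Supply check: Mill1 ships 60; Mill2 ships 105; Mill3 ships 65.)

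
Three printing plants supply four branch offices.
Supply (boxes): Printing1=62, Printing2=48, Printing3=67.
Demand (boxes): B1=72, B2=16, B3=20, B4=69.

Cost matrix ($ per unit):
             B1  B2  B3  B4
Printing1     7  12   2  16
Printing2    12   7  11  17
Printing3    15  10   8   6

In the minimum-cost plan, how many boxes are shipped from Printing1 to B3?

20

Solving gives:
  Printing1 to B1: 42 boxes
  Printing1 to B3: 20 boxes
  Printing2 to B1: 30 boxes
  Printing2 to B2: 16 boxes
  Printing2 to B4: 2 boxes
  Printing3 to B4: 67 boxes
Total cost = $1242.
So Printing1→B3 carries 20 boxes.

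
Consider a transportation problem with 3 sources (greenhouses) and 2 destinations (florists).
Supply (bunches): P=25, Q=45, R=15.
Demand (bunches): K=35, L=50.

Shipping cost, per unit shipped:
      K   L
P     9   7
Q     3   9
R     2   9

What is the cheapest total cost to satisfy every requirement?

490

A cheapest plan:
  P to L: 25 × 7 = 175
  Q to K: 20 × 3 = 60
  Q to L: 25 × 9 = 225
  R to K: 15 × 2 = 30
Total = 175 + 60 + 225 + 30 = 490.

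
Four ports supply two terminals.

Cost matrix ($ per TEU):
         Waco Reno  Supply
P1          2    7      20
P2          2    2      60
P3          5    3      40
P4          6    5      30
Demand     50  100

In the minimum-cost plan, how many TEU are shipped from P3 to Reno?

40

The minimum-cost plan:
  P1->Waco: 20 × $2 = $40
  P2->Waco: 30 × $2 = $60
  P2->Reno: 30 × $2 = $60
  P3->Reno: 40 × $3 = $120
  P4->Reno: 30 × $5 = $150
Total cost = $430.
So P3→Reno carries 40 TEU.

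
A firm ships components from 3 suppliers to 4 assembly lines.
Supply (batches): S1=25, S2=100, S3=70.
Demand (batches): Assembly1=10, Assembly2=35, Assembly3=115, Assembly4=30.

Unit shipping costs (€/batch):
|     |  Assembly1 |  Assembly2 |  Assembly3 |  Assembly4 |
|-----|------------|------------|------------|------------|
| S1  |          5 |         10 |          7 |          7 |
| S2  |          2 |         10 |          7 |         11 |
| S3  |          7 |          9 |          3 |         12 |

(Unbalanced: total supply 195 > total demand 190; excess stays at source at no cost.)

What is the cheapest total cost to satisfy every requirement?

A cheapest plan:
  S1->Assembly4: 25 batches
  S2->Assembly1: 10 batches
  S2->Assembly2: 35 batches
  S2->Assembly3: 45 batches
  S2->Assembly4: 5 batches
  S3->Assembly3: 70 batches
Total cost = €1125.
(Supply check: S1 ships 25; S2 ships 95; S3 ships 70.)

1125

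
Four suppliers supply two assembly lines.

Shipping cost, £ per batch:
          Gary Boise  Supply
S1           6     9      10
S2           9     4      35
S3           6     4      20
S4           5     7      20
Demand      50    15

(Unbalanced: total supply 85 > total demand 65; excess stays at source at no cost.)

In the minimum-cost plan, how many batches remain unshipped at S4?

Minimum-cost shipments:
  S1–Gary: 10 × £6 = £60
  S2–Boise: 15 × £4 = £60
  S3–Gary: 20 × £6 = £120
  S4–Gary: 20 × £5 = £100
Total cost = £340.
S4 ships 20 of its 20, leaving 0.

0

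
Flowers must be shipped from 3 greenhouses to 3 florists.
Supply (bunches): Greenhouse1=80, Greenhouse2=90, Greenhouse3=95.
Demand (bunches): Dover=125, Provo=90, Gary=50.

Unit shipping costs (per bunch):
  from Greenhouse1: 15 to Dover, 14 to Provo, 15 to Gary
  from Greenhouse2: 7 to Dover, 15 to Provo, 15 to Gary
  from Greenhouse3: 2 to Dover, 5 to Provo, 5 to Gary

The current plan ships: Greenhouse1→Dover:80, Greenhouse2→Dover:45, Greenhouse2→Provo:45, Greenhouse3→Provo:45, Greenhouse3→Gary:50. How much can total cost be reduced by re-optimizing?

545

Current plan cost = 80·15 + 45·7 + 45·15 + 45·5 + 50·5 = 2665.
Optimal plan:
  Greenhouse1→Provo: 80 × 14 = 1120
  Greenhouse2→Dover: 90 × 7 = 630
  Greenhouse3→Dover: 35 × 2 = 70
  Greenhouse3→Provo: 10 × 5 = 50
  Greenhouse3→Gary: 50 × 5 = 250
Optimal cost = 2120.
Saving = 2665 − 2120 = 545.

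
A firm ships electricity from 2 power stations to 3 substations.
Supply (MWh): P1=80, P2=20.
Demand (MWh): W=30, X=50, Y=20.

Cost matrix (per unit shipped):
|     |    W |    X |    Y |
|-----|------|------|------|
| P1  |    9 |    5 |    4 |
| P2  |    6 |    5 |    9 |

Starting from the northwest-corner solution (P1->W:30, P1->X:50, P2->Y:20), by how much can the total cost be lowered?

160

Current plan cost = 30·9 + 50·5 + 20·9 = 700.
Optimal plan:
  P1->W: 10 MWh
  P1->X: 50 MWh
  P1->Y: 20 MWh
  P2->W: 20 MWh
Optimal cost = 540.
Saving = 700 − 540 = 160.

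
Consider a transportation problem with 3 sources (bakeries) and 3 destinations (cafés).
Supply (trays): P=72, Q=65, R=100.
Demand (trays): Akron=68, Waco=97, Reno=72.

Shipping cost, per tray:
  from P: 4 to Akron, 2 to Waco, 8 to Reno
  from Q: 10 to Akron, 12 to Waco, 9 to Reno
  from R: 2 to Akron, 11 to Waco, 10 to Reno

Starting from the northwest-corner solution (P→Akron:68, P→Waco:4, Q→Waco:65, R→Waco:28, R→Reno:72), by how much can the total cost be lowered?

878

Current plan cost = 68·4 + 4·2 + 65·12 + 28·11 + 72·10 = 2088.
Optimal plan:
  P->Waco: 72 trays
  Q->Reno: 65 trays
  R->Akron: 68 trays
  R->Waco: 25 trays
  R->Reno: 7 trays
Optimal cost = 1210.
Saving = 2088 − 1210 = 878.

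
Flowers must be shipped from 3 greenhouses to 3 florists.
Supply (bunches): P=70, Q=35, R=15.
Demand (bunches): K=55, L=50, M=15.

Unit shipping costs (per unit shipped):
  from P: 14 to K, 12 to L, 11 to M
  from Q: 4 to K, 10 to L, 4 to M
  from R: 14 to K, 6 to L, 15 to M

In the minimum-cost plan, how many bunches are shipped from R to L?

Solving gives:
  P–K: 20 × 14 = 280
  P–L: 35 × 12 = 420
  P–M: 15 × 11 = 165
  Q–K: 35 × 4 = 140
  R–L: 15 × 6 = 90
Total cost = 1095.
So R→L carries 15 bunches.

15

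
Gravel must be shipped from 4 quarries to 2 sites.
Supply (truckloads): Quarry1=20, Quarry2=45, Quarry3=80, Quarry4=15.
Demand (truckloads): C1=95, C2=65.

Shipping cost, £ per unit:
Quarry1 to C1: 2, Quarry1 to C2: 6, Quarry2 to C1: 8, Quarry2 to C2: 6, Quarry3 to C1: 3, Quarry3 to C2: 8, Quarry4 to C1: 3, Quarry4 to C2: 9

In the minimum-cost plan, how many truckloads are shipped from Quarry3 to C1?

Optimal shipments:
  Quarry1–C2: 20 × £6 = £120
  Quarry2–C2: 45 × £6 = £270
  Quarry3–C1: 80 × £3 = £240
  Quarry4–C1: 15 × £3 = £45
Total cost = £675.
So Quarry3→C1 carries 80 truckloads.

80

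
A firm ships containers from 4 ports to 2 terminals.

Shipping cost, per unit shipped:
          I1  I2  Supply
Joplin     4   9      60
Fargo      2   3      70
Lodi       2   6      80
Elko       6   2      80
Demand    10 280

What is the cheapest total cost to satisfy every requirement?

1340

One minimum-cost allocation:
  Joplin to I1: 10 TEU
  Joplin to I2: 50 TEU
  Fargo to I2: 70 TEU
  Lodi to I2: 80 TEU
  Elko to I2: 80 TEU
Total cost = 1340.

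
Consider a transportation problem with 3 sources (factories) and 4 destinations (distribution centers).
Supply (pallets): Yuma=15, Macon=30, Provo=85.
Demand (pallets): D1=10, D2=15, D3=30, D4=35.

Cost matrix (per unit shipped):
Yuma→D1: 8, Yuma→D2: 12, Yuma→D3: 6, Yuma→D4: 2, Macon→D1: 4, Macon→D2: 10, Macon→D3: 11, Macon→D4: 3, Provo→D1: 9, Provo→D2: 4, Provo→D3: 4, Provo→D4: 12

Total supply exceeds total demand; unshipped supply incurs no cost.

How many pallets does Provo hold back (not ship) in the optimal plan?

40

An optimal plan:
  Yuma→D4: 15 × 2 = 30
  Macon→D1: 10 × 4 = 40
  Macon→D4: 20 × 3 = 60
  Provo→D2: 15 × 4 = 60
  Provo→D3: 30 × 4 = 120
Total cost = 310.
Provo ships 45 of its 85, leaving 40.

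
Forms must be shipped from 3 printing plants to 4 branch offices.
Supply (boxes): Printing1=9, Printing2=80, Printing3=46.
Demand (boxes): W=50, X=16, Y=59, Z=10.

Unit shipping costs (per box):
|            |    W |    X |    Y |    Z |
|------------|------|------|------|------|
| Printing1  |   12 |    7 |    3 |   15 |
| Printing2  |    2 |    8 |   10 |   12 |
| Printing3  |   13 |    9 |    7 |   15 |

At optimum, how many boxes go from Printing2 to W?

50

Solving gives:
  Printing1–Y: 9 × 3 = 27
  Printing2–W: 50 × 2 = 100
  Printing2–X: 16 × 8 = 128
  Printing2–Y: 4 × 10 = 40
  Printing2–Z: 10 × 12 = 120
  Printing3–Y: 46 × 7 = 322
Total cost = 737.
So Printing2→W carries 50 boxes.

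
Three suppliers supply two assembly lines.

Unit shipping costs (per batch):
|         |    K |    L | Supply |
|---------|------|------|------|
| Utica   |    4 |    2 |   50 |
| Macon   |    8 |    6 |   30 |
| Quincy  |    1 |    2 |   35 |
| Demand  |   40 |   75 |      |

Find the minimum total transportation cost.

An optimal shipping plan:
  Utica to K: 5 × 4 = 20
  Utica to L: 45 × 2 = 90
  Macon to L: 30 × 6 = 180
  Quincy to K: 35 × 1 = 35
Total = 20 + 90 + 180 + 35 = 325.

325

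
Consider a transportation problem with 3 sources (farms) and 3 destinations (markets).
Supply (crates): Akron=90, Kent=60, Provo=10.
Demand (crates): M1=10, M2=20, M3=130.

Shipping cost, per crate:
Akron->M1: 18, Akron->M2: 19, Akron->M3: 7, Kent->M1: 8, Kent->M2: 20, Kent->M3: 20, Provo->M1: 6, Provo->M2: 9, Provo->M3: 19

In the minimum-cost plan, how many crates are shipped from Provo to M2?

10

Solving gives:
  Akron–M3: 90 × 7 = 630
  Kent–M1: 10 × 8 = 80
  Kent–M2: 10 × 20 = 200
  Kent–M3: 40 × 20 = 800
  Provo–M2: 10 × 9 = 90
Total cost = 1800.
So Provo→M2 carries 10 crates.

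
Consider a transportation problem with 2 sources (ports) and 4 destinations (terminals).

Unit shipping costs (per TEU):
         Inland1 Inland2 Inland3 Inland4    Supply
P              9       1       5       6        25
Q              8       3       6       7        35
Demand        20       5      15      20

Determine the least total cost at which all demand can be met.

375

One minimum-cost allocation:
  P–Inland2: 5 × 1 = 5
  P–Inland3: 15 × 5 = 75
  P–Inland4: 5 × 6 = 30
  Q–Inland1: 20 × 8 = 160
  Q–Inland4: 15 × 7 = 105
Total = 5 + 75 + 30 + 160 + 105 = 375.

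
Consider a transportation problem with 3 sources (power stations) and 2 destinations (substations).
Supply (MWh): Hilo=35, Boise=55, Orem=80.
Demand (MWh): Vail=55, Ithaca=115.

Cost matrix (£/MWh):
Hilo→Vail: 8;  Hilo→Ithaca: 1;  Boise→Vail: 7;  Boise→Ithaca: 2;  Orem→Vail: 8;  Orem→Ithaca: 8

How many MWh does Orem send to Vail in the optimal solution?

Optimal shipments:
  Hilo–Ithaca: 35 MWh
  Boise–Ithaca: 55 MWh
  Orem–Vail: 55 MWh
  Orem–Ithaca: 25 MWh
Total cost = £785.
So Orem→Vail carries 55 MWh.

55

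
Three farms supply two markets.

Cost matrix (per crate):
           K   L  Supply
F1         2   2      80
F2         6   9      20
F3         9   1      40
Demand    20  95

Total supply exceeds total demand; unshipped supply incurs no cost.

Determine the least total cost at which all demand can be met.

Optimal allocation:
  F1→K: 20 crates
  F1→L: 55 crates
  F3→L: 40 crates
Total cost = 190.

190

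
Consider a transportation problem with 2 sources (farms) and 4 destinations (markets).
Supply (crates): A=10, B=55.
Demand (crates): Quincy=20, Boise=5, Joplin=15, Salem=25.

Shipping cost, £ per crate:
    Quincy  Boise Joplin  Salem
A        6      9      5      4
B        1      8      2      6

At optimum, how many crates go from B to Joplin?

The minimum-cost plan:
  A→Salem: 10 × £4 = £40
  B→Quincy: 20 × £1 = £20
  B→Boise: 5 × £8 = £40
  B→Joplin: 15 × £2 = £30
  B→Salem: 15 × £6 = £90
Total cost = £220.
So B→Joplin carries 15 crates.

15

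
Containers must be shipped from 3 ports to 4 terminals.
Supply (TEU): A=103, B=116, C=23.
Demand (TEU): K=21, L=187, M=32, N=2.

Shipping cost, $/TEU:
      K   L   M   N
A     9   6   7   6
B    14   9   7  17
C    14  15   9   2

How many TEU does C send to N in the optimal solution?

The minimum-cost plan:
  A→L: 103 × $6 = $618
  B→L: 84 × $9 = $756
  B→M: 32 × $7 = $224
  C→K: 21 × $14 = $294
  C→N: 2 × $2 = $4
Total cost = $1896.
So C→N carries 2 TEU.

2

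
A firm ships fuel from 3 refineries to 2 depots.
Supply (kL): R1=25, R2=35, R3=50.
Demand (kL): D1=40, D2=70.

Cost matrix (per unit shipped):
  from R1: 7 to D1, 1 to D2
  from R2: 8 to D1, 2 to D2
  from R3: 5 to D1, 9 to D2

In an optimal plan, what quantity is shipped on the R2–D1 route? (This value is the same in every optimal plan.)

0

Optimal shipments:
  R1 to D2: 25 × 1 = 25
  R2 to D2: 35 × 2 = 70
  R3 to D1: 40 × 5 = 200
  R3 to D2: 10 × 9 = 90
Total cost = 385.
The route R2→D1 is not used.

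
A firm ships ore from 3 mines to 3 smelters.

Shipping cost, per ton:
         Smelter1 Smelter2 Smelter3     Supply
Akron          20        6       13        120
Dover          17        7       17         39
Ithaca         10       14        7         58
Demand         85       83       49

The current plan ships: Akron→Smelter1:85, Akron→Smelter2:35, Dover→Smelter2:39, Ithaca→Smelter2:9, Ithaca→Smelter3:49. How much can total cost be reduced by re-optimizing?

Current plan cost = 85·20 + 35·6 + 39·7 + 9·14 + 49·7 = 2652.
Optimal plan:
  Akron→Smelter2: 71 × 6 = 426
  Akron→Smelter3: 49 × 13 = 637
  Dover→Smelter1: 27 × 17 = 459
  Dover→Smelter2: 12 × 7 = 84
  Ithaca→Smelter1: 58 × 10 = 580
Optimal cost = 2186.
Saving = 2652 − 2186 = 466.

466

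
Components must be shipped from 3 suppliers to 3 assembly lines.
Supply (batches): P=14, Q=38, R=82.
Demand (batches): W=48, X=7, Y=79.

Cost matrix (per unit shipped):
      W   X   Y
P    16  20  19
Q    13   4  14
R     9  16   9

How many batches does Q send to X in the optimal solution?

Optimal shipments:
  P to W: 14 × 16 = 224
  Q to W: 31 × 13 = 403
  Q to X: 7 × 4 = 28
  R to W: 3 × 9 = 27
  R to Y: 79 × 9 = 711
Total cost = 1393.
So Q→X carries 7 batches.

7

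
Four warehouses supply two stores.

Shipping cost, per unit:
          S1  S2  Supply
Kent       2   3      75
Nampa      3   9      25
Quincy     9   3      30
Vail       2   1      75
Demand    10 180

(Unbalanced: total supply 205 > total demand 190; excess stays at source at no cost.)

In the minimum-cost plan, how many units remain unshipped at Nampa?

Minimum-cost shipments:
  Kent->S2: 75 × 3 = 225
  Nampa->S1: 10 × 3 = 30
  Quincy->S2: 30 × 3 = 90
  Vail->S2: 75 × 1 = 75
Total cost = 420.
Nampa ships 10 of its 25, leaving 15.

15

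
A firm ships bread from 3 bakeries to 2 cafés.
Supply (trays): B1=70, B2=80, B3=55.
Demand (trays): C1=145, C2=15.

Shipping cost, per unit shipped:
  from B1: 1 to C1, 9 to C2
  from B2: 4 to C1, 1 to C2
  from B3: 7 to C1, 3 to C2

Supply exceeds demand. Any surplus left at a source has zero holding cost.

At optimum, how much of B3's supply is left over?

Minimum-cost shipments:
  B1→C1: 70 × 1 = 70
  B2→C1: 75 × 4 = 300
  B2→C2: 5 × 1 = 5
  B3→C2: 10 × 3 = 30
Total cost = 405.
B3 ships 10 of its 55, leaving 45.

45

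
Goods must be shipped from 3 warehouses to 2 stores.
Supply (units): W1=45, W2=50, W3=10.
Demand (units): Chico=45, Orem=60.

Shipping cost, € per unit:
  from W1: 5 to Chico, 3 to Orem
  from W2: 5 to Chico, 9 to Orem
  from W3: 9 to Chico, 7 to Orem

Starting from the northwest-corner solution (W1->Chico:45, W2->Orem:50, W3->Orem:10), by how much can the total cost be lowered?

270

Current plan cost = 45·5 + 50·9 + 10·7 = €745.
Optimal plan:
  W1->Orem: 45 × €3 = €135
  W2->Chico: 45 × €5 = €225
  W2->Orem: 5 × €9 = €45
  W3->Orem: 10 × €7 = €70
Optimal cost = €475.
Saving = 745 − 475 = €270.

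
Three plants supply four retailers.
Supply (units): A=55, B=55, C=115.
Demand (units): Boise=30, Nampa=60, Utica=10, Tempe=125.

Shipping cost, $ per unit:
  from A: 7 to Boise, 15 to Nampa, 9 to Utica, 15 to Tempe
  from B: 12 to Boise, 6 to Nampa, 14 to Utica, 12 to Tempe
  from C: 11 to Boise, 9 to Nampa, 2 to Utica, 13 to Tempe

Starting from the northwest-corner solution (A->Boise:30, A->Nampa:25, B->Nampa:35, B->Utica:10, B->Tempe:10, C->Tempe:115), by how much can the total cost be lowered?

270

Current plan cost = 30·7 + 25·15 + 35·6 + 10·14 + 10·12 + 115·13 = $2550.
Optimal plan:
  A->Boise: 30 × $7 = $210
  A->Tempe: 25 × $15 = $375
  B->Nampa: 55 × $6 = $330
  C->Nampa: 5 × $9 = $45
  C->Utica: 10 × $2 = $20
  C->Tempe: 100 × $13 = $1300
Optimal cost = $2280.
Saving = 2550 − 2280 = $270.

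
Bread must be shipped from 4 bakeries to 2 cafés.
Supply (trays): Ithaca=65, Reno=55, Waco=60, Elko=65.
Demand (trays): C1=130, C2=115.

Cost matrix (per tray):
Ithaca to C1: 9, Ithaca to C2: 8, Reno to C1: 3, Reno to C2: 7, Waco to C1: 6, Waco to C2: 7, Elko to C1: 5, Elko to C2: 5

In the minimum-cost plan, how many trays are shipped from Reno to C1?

55

The minimum-cost plan:
  Ithaca->C2: 65 × 8 = 520
  Reno->C1: 55 × 3 = 165
  Waco->C1: 60 × 6 = 360
  Elko->C1: 15 × 5 = 75
  Elko->C2: 50 × 5 = 250
Total cost = 1370.
So Reno→C1 carries 55 trays.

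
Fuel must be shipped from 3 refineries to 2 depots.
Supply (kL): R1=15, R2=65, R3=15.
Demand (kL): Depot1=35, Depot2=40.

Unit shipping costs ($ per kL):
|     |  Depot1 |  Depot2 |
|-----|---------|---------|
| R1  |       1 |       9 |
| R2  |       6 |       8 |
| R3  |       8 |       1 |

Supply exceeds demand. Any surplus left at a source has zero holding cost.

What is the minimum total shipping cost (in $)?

350

One minimum-cost allocation:
  R1->Depot1: 15 × $1 = $15
  R2->Depot1: 20 × $6 = $120
  R2->Depot2: 25 × $8 = $200
  R3->Depot2: 15 × $1 = $15
Total = 15 + 120 + 200 + 15 = $350.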